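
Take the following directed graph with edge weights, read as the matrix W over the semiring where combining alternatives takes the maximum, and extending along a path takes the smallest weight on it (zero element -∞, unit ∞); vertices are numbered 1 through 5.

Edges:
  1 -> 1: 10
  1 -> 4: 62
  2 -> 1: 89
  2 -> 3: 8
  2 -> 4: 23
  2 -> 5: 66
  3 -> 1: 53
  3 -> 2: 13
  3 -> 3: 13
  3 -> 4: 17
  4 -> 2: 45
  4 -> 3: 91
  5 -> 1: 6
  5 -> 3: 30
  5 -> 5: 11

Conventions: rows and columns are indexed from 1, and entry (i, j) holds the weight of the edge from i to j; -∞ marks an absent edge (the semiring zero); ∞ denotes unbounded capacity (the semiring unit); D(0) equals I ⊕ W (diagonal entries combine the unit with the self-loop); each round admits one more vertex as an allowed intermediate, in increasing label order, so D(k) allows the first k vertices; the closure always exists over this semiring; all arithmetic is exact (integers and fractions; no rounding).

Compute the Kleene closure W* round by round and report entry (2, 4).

D(0):
  [∞, -∞, -∞, 62, -∞]
  [89, ∞, 8, 23, 66]
  [53, 13, ∞, 17, -∞]
  [-∞, 45, 91, ∞, -∞]
  [6, -∞, 30, -∞, ∞]
D(1):
  [∞, -∞, -∞, 62, -∞]
  [89, ∞, 8, 62, 66]
  [53, 13, ∞, 53, -∞]
  [-∞, 45, 91, ∞, -∞]
  [6, -∞, 30, 6, ∞]
D(2):
  [∞, -∞, -∞, 62, -∞]
  [89, ∞, 8, 62, 66]
  [53, 13, ∞, 53, 13]
  [45, 45, 91, ∞, 45]
  [6, -∞, 30, 6, ∞]
D(3):
  [∞, -∞, -∞, 62, -∞]
  [89, ∞, 8, 62, 66]
  [53, 13, ∞, 53, 13]
  [53, 45, 91, ∞, 45]
  [30, 13, 30, 30, ∞]
D(4):
  [∞, 45, 62, 62, 45]
  [89, ∞, 62, 62, 66]
  [53, 45, ∞, 53, 45]
  [53, 45, 91, ∞, 45]
  [30, 30, 30, 30, ∞]
D(5):
  [∞, 45, 62, 62, 45]
  [89, ∞, 62, 62, 66]
  [53, 45, ∞, 53, 45]
  [53, 45, 91, ∞, 45]
  [30, 30, 30, 30, ∞]
Answer: W*[2][4] = 62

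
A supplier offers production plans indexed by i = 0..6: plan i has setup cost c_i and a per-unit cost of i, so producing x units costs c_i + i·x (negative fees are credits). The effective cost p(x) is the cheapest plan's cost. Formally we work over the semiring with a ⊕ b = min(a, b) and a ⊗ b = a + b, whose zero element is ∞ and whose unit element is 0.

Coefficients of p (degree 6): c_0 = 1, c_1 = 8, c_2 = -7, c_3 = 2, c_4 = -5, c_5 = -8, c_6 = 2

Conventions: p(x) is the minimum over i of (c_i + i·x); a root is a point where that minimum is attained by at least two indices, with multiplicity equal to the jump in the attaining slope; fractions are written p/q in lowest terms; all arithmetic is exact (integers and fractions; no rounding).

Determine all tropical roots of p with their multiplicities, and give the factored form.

hull edge (i=0, c=1) to (i=2, c=-7): slope -4, span 2
hull edge (i=2, c=-7) to (i=5, c=-8): slope -1/3, span 3
hull edge (i=5, c=-8) to (i=6, c=2): slope 10, span 1
Factored form: p(x) = 2 ⊗ (x ⊕ (-10)) ⊗ (x ⊕ 1/3) ⊗ (x ⊕ 1/3) ⊗ (x ⊕ 1/3) ⊗ (x ⊕ 4) ⊗ (x ⊕ 4)
Answer: roots = -10 (mult 1), 1/3 (mult 3), 4 (mult 2)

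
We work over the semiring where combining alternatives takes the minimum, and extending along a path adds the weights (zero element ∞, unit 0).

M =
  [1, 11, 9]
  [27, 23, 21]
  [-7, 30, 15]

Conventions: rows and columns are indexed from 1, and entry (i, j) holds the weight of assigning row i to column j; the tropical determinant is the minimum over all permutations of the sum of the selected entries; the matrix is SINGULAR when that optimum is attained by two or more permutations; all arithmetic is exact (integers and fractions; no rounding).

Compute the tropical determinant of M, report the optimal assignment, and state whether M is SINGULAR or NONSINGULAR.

σ = (1, 2, 3): 1 + 23 + 15 = 39
σ = (1, 3, 2): 1 + 21 + 30 = 52
σ = (2, 1, 3): 11 + 27 + 15 = 53
σ = (2, 3, 1): 11 + 21 + (-7) = 25
σ = (3, 1, 2): 9 + 27 + 30 = 66
σ = (3, 2, 1): 9 + 23 + (-7) = 25
Optimal value attained by: σ = (2, 3, 1).
Answer: det⊕(M) = 25; verdict: SINGULAR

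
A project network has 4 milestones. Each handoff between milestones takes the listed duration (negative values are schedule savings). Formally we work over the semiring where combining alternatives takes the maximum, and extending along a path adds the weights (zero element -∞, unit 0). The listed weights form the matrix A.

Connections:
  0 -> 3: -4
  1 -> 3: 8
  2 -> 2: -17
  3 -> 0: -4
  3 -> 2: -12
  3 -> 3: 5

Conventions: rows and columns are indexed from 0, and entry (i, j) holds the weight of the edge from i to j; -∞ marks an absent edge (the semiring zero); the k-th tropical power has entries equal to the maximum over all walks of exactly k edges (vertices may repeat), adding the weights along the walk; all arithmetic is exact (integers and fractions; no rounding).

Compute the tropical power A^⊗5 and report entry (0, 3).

A^⊗2:
  [-8, -∞, -16, 1]
  [4, -∞, -4, 13]
  [-∞, -∞, -34, -∞]
  [1, -∞, -7, 10]
A^⊗3:
  [-3, -∞, -11, 6]
  [9, -∞, 1, 18]
  [-∞, -∞, -51, -∞]
  [6, -∞, -2, 15]
A^⊗4:
  [2, -∞, -6, 11]
  [14, -∞, 6, 23]
  [-∞, -∞, -68, -∞]
  [11, -∞, 3, 20]
A^⊗5:
  [7, -∞, -1, 16]
  [19, -∞, 11, 28]
  [-∞, -∞, -85, -∞]
  [16, -∞, 8, 25]
Key observation: the optimum is the walk 0->3->3->3->3->3, with weight (-4) + 5 + 5 + 5 + 5 = 16.
Optimal value attained by: walk 0->3->3->3->3->3.
Answer: (A^⊗5)[0][3] = 16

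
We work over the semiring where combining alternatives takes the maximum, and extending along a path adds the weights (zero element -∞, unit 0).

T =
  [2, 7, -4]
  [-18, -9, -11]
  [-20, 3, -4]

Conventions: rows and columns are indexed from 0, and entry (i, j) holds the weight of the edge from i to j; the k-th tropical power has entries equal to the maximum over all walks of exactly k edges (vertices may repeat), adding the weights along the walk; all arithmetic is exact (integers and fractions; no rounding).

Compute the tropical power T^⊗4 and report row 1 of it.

T^⊗2:
  [4, 9, -2]
  [-16, -8, -15]
  [-15, -1, -8]
T^⊗3:
  [6, 11, 0]
  [-14, -9, -19]
  [-13, -5, -12]
T^⊗4:
  [8, 13, 2]
  [-12, -7, -18]
  [-11, -6, -16]
Answer: row 1 of T^⊗4 = [-12, -7, -18]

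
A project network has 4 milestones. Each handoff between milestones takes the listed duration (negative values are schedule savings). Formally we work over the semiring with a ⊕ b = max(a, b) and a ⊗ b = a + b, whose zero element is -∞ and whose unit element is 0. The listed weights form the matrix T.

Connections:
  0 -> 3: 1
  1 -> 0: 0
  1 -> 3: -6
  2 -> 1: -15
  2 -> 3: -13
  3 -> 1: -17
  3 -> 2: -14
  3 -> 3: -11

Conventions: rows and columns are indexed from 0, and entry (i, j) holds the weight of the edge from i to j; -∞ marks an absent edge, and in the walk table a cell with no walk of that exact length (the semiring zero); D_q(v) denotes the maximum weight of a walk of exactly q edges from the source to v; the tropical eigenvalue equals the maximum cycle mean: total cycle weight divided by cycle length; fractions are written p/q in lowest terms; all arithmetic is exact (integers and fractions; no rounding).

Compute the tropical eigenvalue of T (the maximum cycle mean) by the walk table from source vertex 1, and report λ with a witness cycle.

q=0: [-∞, 0, -∞, -∞]
q=1: [0, -∞, -∞, -6]
q=2: [-∞, -23, -20, 1]
q=3: [-23, -16, -13, -10]
q=4: [-16, -27, -24, -21]
Optimal cycle mean attained by: cycle 0->3->1->0, total 1 + (-17) + 0, length 3.
Answer: λ = -16/3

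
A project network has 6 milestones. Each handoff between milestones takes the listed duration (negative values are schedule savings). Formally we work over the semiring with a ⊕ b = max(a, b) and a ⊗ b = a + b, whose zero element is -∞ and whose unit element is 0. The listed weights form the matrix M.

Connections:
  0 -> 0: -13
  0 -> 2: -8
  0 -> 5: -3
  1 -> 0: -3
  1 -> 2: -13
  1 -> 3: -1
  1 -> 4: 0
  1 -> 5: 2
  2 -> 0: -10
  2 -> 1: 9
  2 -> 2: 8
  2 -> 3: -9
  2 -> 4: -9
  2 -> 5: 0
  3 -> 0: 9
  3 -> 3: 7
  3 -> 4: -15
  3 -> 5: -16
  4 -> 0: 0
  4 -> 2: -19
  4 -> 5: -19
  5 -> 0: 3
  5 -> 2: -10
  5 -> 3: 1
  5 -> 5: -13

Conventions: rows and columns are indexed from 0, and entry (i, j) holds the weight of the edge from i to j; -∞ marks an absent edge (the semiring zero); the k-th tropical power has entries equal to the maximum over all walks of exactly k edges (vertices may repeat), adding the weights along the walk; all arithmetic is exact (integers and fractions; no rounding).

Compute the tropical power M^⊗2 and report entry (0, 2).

M^⊗2:
  [0, 1, 0, -2, -17, -8]
  [8, -4, -5, 6, -16, -6]
  [6, 17, 16, 8, 9, 11]
  [16, -∞, 1, 14, -8, 6]
  [-13, -10, -8, -18, -28, -3]
  [10, -1, -2, 8, -14, 0]
Key observation: the optimum is the walk 0->2->2, with weight (-8) + 8 = 0.
Optimal value attained by: walk 0->2->2.
Answer: (M^⊗2)[0][2] = 0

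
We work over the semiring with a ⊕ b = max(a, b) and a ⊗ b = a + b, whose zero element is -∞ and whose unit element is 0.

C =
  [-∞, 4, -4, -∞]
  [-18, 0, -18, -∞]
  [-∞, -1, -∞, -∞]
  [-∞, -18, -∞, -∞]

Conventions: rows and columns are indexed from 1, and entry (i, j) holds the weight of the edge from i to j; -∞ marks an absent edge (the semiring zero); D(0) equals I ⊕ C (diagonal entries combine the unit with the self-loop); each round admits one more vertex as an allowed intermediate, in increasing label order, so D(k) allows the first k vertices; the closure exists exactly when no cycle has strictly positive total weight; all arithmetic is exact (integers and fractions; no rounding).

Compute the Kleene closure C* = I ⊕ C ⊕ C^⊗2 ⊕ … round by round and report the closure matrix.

D(0):
  [0, 4, -4, -∞]
  [-18, 0, -18, -∞]
  [-∞, -1, 0, -∞]
  [-∞, -18, -∞, 0]
D(1):
  [0, 4, -4, -∞]
  [-18, 0, -18, -∞]
  [-∞, -1, 0, -∞]
  [-∞, -18, -∞, 0]
D(2):
  [0, 4, -4, -∞]
  [-18, 0, -18, -∞]
  [-19, -1, 0, -∞]
  [-36, -18, -36, 0]
D(3):
  [0, 4, -4, -∞]
  [-18, 0, -18, -∞]
  [-19, -1, 0, -∞]
  [-36, -18, -36, 0]
D(4):
  [0, 4, -4, -∞]
  [-18, 0, -18, -∞]
  [-19, -1, 0, -∞]
  [-36, -18, -36, 0]
Answer: C* = [[0, 4, -4, -∞], [-18, 0, -18, -∞], [-19, -1, 0, -∞], [-36, -18, -36, 0]]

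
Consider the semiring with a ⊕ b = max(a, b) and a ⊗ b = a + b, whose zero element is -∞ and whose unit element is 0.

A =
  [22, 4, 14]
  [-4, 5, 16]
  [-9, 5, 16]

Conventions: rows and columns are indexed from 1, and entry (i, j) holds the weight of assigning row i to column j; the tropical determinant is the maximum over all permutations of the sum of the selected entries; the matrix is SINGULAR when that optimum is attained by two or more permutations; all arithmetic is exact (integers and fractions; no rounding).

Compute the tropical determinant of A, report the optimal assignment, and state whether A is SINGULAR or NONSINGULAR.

σ = (1, 2, 3): 22 + 5 + 16 = 43
σ = (1, 3, 2): 22 + 16 + 5 = 43
σ = (2, 1, 3): 4 + (-4) + 16 = 16
σ = (2, 3, 1): 4 + 16 + (-9) = 11
σ = (3, 1, 2): 14 + (-4) + 5 = 15
σ = (3, 2, 1): 14 + 5 + (-9) = 10
Optimal value attained by: σ = (1, 2, 3).
Answer: det⊕(A) = 43; verdict: SINGULAR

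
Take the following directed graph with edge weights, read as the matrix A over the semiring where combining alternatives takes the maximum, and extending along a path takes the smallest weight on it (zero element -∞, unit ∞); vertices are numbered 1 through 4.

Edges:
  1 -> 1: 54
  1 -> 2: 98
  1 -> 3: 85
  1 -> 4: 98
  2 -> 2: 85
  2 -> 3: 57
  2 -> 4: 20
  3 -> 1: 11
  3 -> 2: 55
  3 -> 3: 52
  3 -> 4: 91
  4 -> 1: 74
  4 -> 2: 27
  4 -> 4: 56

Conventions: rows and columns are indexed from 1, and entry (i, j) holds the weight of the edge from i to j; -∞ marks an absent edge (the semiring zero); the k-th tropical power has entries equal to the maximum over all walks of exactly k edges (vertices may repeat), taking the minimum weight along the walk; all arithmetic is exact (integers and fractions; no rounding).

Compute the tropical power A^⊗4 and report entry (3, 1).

A^⊗2:
  [74, 85, 57, 85]
  [20, 85, 57, 57]
  [74, 55, 55, 56]
  [56, 74, 74, 74]
A^⊗3:
  [74, 85, 74, 74]
  [57, 85, 57, 57]
  [56, 74, 74, 74]
  [74, 74, 57, 74]
A^⊗4:
  [74, 85, 74, 74]
  [57, 85, 57, 57]
  [74, 74, 57, 74]
  [74, 74, 74, 74]
Key observation: the optimum is the walk 3->4->1->4->1, with weight 91 min 74 min 98 min 74 = 74.
Optimal value attained by: walk 3->4->1->4->1.
Answer: (A^⊗4)[3][1] = 74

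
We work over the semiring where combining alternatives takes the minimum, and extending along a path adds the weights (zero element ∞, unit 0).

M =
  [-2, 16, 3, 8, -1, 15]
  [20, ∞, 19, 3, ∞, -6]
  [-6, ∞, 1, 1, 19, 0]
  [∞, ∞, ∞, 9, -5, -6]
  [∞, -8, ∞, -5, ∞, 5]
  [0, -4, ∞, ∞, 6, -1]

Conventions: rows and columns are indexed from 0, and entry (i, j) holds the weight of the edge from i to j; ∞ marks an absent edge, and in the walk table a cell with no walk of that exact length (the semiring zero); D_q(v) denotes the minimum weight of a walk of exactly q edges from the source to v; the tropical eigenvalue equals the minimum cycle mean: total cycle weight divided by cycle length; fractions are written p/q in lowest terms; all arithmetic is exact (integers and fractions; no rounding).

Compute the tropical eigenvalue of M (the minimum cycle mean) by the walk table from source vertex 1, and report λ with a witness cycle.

q=0: [∞, 0, ∞, ∞, ∞, ∞]
q=1: [20, ∞, 19, 3, ∞, -6]
q=2: [-6, -10, 20, 12, -2, -7]
q=3: [-8, -11, -3, -7, -7, -16]
q=4: [-16, -20, -5, -12, -12, -17]
q=5: [-18, -21, -13, -17, -17, -26]
q=6: [-26, -30, -15, -22, -22, -27]
Optimal cycle mean attained by: cycle 1->5->1, total (-6) + (-4), length 2.
Answer: λ = -5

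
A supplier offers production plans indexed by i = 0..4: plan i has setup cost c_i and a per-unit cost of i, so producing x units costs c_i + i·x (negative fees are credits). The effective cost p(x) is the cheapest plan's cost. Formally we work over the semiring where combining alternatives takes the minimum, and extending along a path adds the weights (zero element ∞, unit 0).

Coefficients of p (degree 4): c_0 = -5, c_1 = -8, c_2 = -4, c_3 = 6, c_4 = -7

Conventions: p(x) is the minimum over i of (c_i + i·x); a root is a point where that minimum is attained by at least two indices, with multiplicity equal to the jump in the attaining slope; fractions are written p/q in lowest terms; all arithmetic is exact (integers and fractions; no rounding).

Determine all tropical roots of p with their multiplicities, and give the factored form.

hull edge (i=0, c=-5) to (i=1, c=-8): slope -3, span 1
hull edge (i=1, c=-8) to (i=4, c=-7): slope 1/3, span 3
Factored form: p(x) = -7 ⊗ (x ⊕ (-1/3)) ⊗ (x ⊕ (-1/3)) ⊗ (x ⊕ (-1/3)) ⊗ (x ⊕ 3)
Answer: roots = -1/3 (mult 3), 3 (mult 1)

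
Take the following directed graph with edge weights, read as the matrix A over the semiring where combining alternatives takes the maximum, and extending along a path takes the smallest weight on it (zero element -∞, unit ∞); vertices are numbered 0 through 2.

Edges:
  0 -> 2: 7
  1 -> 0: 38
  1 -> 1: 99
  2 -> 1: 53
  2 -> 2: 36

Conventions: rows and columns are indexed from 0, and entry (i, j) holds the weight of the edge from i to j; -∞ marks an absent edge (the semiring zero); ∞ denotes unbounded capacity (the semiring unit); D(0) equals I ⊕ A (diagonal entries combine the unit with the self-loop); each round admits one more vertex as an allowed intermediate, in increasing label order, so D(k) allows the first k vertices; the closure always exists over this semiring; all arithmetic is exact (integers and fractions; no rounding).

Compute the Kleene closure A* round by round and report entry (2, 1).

D(0):
  [∞, -∞, 7]
  [38, ∞, -∞]
  [-∞, 53, ∞]
D(1):
  [∞, -∞, 7]
  [38, ∞, 7]
  [-∞, 53, ∞]
D(2):
  [∞, -∞, 7]
  [38, ∞, 7]
  [38, 53, ∞]
D(3):
  [∞, 7, 7]
  [38, ∞, 7]
  [38, 53, ∞]
Answer: A*[2][1] = 53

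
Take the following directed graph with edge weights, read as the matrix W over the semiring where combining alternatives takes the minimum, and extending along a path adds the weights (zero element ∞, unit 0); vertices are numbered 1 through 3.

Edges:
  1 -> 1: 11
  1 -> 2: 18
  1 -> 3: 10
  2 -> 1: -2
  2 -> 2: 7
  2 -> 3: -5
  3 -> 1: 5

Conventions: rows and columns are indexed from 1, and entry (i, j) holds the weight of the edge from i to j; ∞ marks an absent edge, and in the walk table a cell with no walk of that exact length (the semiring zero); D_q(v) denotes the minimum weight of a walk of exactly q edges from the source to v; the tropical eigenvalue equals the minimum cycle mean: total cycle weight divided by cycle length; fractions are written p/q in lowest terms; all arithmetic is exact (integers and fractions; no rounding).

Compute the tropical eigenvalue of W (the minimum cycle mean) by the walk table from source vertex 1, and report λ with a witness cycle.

q=0: [0, ∞, ∞]
q=1: [11, 18, 10]
q=2: [15, 25, 13]
q=3: [18, 32, 20]
Optimal cycle mean attained by: cycle 1->2->3->1, total 18 + (-5) + 5, length 3.
Answer: λ = 6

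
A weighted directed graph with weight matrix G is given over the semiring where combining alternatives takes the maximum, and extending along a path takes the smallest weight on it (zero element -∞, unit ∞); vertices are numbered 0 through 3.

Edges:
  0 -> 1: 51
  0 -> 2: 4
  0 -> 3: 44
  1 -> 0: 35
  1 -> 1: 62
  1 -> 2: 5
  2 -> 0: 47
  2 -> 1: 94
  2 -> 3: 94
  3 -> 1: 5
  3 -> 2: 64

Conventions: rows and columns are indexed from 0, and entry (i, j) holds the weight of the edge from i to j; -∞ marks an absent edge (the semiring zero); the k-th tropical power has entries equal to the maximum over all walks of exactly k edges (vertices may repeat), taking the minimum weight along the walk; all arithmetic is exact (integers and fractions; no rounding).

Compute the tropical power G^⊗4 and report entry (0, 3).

G^⊗2:
  [35, 51, 44, 4]
  [35, 62, 5, 35]
  [35, 62, 64, 44]
  [47, 64, 5, 64]
G^⊗3:
  [44, 51, 5, 44]
  [35, 62, 35, 35]
  [47, 64, 44, 64]
  [35, 62, 64, 44]
G^⊗4:
  [35, 51, 44, 44]
  [35, 62, 35, 35]
  [44, 62, 64, 44]
  [47, 64, 44, 64]
Key observation: the optimum is the walk 0->3->2->0->3, with weight 44 min 64 min 47 min 44 = 44.
Optimal value attained by: walk 0->3->2->0->3.
Answer: (G^⊗4)[0][3] = 44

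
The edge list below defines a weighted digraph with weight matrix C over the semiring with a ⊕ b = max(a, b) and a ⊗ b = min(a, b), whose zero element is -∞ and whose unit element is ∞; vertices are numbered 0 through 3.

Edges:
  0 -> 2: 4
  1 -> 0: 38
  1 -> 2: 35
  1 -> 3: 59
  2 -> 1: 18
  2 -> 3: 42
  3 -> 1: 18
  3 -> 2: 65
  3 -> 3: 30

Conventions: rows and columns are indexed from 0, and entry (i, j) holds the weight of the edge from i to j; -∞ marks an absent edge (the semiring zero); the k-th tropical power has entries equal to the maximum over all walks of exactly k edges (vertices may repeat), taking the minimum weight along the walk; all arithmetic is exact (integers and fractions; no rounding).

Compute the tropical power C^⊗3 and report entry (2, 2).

C^⊗2:
  [-∞, 4, -∞, 4]
  [-∞, 18, 59, 35]
  [18, 18, 42, 30]
  [18, 18, 30, 42]
C^⊗3:
  [4, 4, 4, 4]
  [18, 18, 35, 42]
  [18, 18, 30, 42]
  [18, 18, 42, 30]
Key observation: the optimum is the walk 2->3->3->2, with weight 42 min 30 min 65 = 30.
Optimal value attained by: walk 2->3->3->2.
Answer: (C^⊗3)[2][2] = 30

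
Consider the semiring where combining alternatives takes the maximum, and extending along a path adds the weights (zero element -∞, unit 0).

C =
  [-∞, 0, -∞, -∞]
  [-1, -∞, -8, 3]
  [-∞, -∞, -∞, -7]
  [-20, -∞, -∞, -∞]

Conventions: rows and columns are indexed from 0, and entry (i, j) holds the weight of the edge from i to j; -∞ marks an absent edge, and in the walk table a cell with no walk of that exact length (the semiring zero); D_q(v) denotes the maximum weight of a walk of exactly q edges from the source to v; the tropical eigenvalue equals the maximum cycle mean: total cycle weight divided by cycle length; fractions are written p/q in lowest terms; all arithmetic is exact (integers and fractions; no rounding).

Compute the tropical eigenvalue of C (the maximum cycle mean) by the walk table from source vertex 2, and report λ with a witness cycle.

q=0: [-∞, -∞, 0, -∞]
q=1: [-∞, -∞, -∞, -7]
q=2: [-27, -∞, -∞, -∞]
q=3: [-∞, -27, -∞, -∞]
q=4: [-28, -∞, -35, -24]
Optimal cycle mean attained by: cycle 0->1->0, total 0 + (-1), length 2.
Answer: λ = -1/2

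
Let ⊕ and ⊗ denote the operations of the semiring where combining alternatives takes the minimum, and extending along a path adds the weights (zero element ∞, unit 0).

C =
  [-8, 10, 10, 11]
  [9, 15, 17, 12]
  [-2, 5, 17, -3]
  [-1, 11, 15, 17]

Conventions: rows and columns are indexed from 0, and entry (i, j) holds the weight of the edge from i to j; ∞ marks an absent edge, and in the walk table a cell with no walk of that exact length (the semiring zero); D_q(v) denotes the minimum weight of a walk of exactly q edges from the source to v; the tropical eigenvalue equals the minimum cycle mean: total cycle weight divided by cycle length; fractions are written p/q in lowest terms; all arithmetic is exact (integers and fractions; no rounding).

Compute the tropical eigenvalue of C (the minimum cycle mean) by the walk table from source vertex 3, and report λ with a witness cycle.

q=0: [∞, ∞, ∞, 0]
q=1: [-1, 11, 15, 17]
q=2: [-9, 9, 9, 10]
q=3: [-17, 1, 1, 2]
q=4: [-25, -7, -7, -6]
Optimal cycle mean attained by: cycle 0->0, total (-8), length 1.
Answer: λ = -8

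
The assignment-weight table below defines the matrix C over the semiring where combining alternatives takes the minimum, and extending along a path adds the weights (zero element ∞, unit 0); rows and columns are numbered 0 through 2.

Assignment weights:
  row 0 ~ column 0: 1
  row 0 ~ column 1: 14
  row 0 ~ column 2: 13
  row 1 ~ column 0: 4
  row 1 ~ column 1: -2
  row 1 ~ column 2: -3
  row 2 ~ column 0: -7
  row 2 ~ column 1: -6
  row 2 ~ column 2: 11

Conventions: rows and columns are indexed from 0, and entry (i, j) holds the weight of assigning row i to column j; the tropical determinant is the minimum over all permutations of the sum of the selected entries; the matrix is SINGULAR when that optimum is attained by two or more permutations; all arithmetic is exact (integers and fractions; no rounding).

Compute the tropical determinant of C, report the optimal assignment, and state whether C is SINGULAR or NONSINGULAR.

σ = (0, 1, 2): 1 + (-2) + 11 = 10
σ = (0, 2, 1): 1 + (-3) + (-6) = -8
σ = (1, 0, 2): 14 + 4 + 11 = 29
σ = (1, 2, 0): 14 + (-3) + (-7) = 4
σ = (2, 0, 1): 13 + 4 + (-6) = 11
σ = (2, 1, 0): 13 + (-2) + (-7) = 4
Optimal value attained by: σ = (0, 2, 1).
Answer: det⊕(C) = -8; verdict: NONSINGULAR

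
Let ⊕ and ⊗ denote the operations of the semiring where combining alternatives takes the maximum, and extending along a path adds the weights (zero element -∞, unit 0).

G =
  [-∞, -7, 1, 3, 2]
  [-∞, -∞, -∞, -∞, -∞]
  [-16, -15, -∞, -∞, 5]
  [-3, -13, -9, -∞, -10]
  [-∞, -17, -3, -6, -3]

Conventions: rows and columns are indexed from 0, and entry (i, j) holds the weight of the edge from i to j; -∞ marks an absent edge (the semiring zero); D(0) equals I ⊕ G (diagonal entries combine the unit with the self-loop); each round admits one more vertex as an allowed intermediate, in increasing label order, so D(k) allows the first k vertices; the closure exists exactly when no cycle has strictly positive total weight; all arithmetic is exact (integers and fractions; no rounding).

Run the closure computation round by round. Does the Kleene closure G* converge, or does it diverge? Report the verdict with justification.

D(0):
  [0, -7, 1, 3, 2]
  [-∞, 0, -∞, -∞, -∞]
  [-16, -15, 0, -∞, 5]
  [-3, -13, -9, 0, -10]
  [-∞, -17, -3, -6, 0]
D(1):
  [0, -7, 1, 3, 2]
  [-∞, 0, -∞, -∞, -∞]
  [-16, -15, 0, -13, 5]
  [-3, -10, -2, 0, -1]
  [-∞, -17, -3, -6, 0]
D(2):
  [0, -7, 1, 3, 2]
  [-∞, 0, -∞, -∞, -∞]
  [-16, -15, 0, -13, 5]
  [-3, -10, -2, 0, -1]
  [-∞, -17, -3, -6, 0]
Detection: at round 3, diagonal entry (4, 4) turns strictly positive.
Key observation: the cycle 4->2->4 has total weight (-3) + 5, which is strictly positive.
Answer: DIVERGES — positive cycle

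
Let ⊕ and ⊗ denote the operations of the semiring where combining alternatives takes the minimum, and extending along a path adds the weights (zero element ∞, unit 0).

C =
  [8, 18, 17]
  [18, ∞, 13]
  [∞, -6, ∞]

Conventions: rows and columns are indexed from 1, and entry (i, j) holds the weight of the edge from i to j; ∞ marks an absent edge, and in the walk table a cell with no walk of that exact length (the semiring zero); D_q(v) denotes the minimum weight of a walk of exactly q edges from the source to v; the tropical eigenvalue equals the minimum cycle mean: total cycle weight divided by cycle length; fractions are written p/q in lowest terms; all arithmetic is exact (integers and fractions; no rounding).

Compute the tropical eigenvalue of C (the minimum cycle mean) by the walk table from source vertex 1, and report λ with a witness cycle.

q=0: [0, ∞, ∞]
q=1: [8, 18, 17]
q=2: [16, 11, 25]
q=3: [24, 19, 24]
Optimal cycle mean attained by: cycle 2->3->2, total 13 + (-6), length 2.
Answer: λ = 7/2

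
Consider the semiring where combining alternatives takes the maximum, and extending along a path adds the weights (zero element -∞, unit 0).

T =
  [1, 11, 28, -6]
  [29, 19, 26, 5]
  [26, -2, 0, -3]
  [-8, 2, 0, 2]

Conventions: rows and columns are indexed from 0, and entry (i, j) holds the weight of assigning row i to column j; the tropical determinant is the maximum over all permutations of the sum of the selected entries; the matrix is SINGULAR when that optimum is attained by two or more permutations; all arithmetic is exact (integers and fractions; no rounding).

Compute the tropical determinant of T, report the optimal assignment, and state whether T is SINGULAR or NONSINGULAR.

σ = (0, 1, 2, 3): 1 + 19 + 0 + 2 = 22
σ = (0, 1, 3, 2): 1 + 19 + (-3) + 0 = 17
σ = (0, 2, 1, 3): 1 + 26 + (-2) + 2 = 27
σ = (0, 2, 3, 1): 1 + 26 + (-3) + 2 = 26
σ = (0, 3, 1, 2): 1 + 5 + (-2) + 0 = 4
σ = (0, 3, 2, 1): 1 + 5 + 0 + 2 = 8
σ = (1, 0, 2, 3): 11 + 29 + 0 + 2 = 42
σ = (1, 0, 3, 2): 11 + 29 + (-3) + 0 = 37
σ = (1, 2, 0, 3): 11 + 26 + 26 + 2 = 65
σ = (1, 2, 3, 0): 11 + 26 + (-3) + (-8) = 26
σ = (1, 3, 0, 2): 11 + 5 + 26 + 0 = 42
σ = (1, 3, 2, 0): 11 + 5 + 0 + (-8) = 8
σ = (2, 0, 1, 3): 28 + 29 + (-2) + 2 = 57
σ = (2, 0, 3, 1): 28 + 29 + (-3) + 2 = 56
σ = (2, 1, 0, 3): 28 + 19 + 26 + 2 = 75
σ = (2, 1, 3, 0): 28 + 19 + (-3) + (-8) = 36
σ = (2, 3, 0, 1): 28 + 5 + 26 + 2 = 61
σ = (2, 3, 1, 0): 28 + 5 + (-2) + (-8) = 23
σ = (3, 0, 1, 2): (-6) + 29 + (-2) + 0 = 21
σ = (3, 0, 2, 1): (-6) + 29 + 0 + 2 = 25
σ = (3, 1, 0, 2): (-6) + 19 + 26 + 0 = 39
σ = (3, 1, 2, 0): (-6) + 19 + 0 + (-8) = 5
σ = (3, 2, 0, 1): (-6) + 26 + 26 + 2 = 48
σ = (3, 2, 1, 0): (-6) + 26 + (-2) + (-8) = 10
Optimal value attained by: σ = (2, 1, 0, 3).
Answer: det⊕(T) = 75; verdict: NONSINGULAR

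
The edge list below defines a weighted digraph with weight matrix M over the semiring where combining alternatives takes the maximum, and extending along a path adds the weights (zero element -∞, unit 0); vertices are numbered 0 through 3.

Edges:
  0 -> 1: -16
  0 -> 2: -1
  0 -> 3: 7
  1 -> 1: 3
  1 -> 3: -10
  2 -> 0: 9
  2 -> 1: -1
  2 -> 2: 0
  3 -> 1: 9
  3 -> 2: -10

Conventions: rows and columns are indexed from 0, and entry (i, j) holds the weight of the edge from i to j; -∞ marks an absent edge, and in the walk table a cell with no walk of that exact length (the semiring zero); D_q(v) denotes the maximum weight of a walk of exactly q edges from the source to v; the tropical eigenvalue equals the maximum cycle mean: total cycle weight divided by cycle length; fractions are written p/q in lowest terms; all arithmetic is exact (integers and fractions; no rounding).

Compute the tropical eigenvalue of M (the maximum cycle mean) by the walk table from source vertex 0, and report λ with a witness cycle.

q=0: [0, -∞, -∞, -∞]
q=1: [-∞, -16, -1, 7]
q=2: [8, 16, -1, -26]
q=3: [8, 19, 7, 15]
q=4: [16, 24, 7, 15]
Optimal cycle mean attained by: cycle 0->2->0, total (-1) + 9, length 2.
Answer: λ = 4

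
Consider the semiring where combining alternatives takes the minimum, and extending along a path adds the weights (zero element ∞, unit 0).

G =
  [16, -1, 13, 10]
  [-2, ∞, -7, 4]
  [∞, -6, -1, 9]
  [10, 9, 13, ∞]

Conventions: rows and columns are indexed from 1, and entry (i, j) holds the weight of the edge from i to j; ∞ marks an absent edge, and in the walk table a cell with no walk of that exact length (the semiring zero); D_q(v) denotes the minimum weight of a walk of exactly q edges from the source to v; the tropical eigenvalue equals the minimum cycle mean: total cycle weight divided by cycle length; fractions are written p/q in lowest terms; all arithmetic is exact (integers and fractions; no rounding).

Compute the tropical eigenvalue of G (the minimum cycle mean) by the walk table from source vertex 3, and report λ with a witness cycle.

q=0: [∞, ∞, 0, ∞]
q=1: [∞, -6, -1, 9]
q=2: [-8, -7, -13, -2]
q=3: [-9, -19, -14, -4]
q=4: [-21, -20, -26, -15]
Optimal cycle mean attained by: cycle 2->3->2, total (-7) + (-6), length 2.
Answer: λ = -13/2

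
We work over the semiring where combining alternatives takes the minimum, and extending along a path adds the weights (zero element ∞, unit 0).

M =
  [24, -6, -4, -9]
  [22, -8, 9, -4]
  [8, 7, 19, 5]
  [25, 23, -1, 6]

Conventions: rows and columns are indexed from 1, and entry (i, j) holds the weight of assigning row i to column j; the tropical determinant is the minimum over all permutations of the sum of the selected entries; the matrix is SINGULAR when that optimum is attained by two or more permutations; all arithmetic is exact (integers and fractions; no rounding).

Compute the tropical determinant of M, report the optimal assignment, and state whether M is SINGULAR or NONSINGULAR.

σ = (1, 2, 3, 4): 24 + (-8) + 19 + 6 = 41
σ = (1, 2, 4, 3): 24 + (-8) + 5 + (-1) = 20
σ = (1, 3, 2, 4): 24 + 9 + 7 + 6 = 46
σ = (1, 3, 4, 2): 24 + 9 + 5 + 23 = 61
σ = (1, 4, 2, 3): 24 + (-4) + 7 + (-1) = 26
σ = (1, 4, 3, 2): 24 + (-4) + 19 + 23 = 62
σ = (2, 1, 3, 4): (-6) + 22 + 19 + 6 = 41
σ = (2, 1, 4, 3): (-6) + 22 + 5 + (-1) = 20
σ = (2, 3, 1, 4): (-6) + 9 + 8 + 6 = 17
σ = (2, 3, 4, 1): (-6) + 9 + 5 + 25 = 33
σ = (2, 4, 1, 3): (-6) + (-4) + 8 + (-1) = -3
σ = (2, 4, 3, 1): (-6) + (-4) + 19 + 25 = 34
σ = (3, 1, 2, 4): (-4) + 22 + 7 + 6 = 31
σ = (3, 1, 4, 2): (-4) + 22 + 5 + 23 = 46
σ = (3, 2, 1, 4): (-4) + (-8) + 8 + 6 = 2
σ = (3, 2, 4, 1): (-4) + (-8) + 5 + 25 = 18
σ = (3, 4, 1, 2): (-4) + (-4) + 8 + 23 = 23
σ = (3, 4, 2, 1): (-4) + (-4) + 7 + 25 = 24
σ = (4, 1, 2, 3): (-9) + 22 + 7 + (-1) = 19
σ = (4, 1, 3, 2): (-9) + 22 + 19 + 23 = 55
σ = (4, 2, 1, 3): (-9) + (-8) + 8 + (-1) = -10
σ = (4, 2, 3, 1): (-9) + (-8) + 19 + 25 = 27
σ = (4, 3, 1, 2): (-9) + 9 + 8 + 23 = 31
σ = (4, 3, 2, 1): (-9) + 9 + 7 + 25 = 32
Optimal value attained by: σ = (4, 2, 1, 3).
Answer: det⊕(M) = -10; verdict: NONSINGULAR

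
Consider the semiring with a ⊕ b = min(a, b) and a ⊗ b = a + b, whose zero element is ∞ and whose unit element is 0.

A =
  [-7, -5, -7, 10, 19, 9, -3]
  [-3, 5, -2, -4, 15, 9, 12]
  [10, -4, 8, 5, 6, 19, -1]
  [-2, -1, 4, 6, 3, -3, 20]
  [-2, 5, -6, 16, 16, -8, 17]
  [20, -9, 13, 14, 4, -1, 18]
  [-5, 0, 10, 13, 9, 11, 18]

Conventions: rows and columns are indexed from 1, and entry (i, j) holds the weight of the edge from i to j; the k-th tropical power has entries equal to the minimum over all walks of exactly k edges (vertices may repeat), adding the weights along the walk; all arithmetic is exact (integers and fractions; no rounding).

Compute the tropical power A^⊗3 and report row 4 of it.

A^⊗2:
  [-14, -12, -14, -9, -1, 2, -10]
  [-10, -8, -10, 1, -1, -7, -6]
  [-7, -1, -6, -8, 8, -2, 7]
  [-9, -12, -9, -5, 1, -5, -5]
  [-9, -17, -9, -1, -4, -9, -7]
  [-12, -10, -11, -13, 3, -4, 3]
  [-12, -10, -12, -4, 14, 1, -8]
A^⊗3:
  [-21, -19, -21, -16, -8, -12, -17]
  [-17, -16, -17, -12, -4, -9, -13]
  [-14, -12, -14, -5, -5, -11, -10]
  [-16, -14, -16, -16, -3, -8, -12]
  [-20, -18, -19, -21, -5, -12, -12]
  [-19, -17, -19, -14, -10, -16, -15]
  [-19, -17, -19, -14, -6, -7, -15]
Answer: row 4 of A^⊗3 = [-16, -14, -16, -16, -3, -8, -12]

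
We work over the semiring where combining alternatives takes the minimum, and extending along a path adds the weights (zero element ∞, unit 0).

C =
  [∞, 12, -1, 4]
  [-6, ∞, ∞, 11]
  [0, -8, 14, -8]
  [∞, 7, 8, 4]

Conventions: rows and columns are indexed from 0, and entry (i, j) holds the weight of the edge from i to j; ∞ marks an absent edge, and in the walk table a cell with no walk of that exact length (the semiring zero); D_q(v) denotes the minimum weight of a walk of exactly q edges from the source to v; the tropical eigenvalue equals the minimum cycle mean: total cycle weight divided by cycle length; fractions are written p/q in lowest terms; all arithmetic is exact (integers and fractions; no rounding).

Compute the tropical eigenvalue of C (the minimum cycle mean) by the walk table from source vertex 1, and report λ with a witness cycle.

q=0: [∞, 0, ∞, ∞]
q=1: [-6, ∞, ∞, 11]
q=2: [∞, 6, -7, -2]
q=3: [-7, -15, 6, -15]
q=4: [-21, -8, -8, -11]
Optimal cycle mean attained by: cycle 0->2->1->0, total (-1) + (-8) + (-6), length 3.
Answer: λ = -5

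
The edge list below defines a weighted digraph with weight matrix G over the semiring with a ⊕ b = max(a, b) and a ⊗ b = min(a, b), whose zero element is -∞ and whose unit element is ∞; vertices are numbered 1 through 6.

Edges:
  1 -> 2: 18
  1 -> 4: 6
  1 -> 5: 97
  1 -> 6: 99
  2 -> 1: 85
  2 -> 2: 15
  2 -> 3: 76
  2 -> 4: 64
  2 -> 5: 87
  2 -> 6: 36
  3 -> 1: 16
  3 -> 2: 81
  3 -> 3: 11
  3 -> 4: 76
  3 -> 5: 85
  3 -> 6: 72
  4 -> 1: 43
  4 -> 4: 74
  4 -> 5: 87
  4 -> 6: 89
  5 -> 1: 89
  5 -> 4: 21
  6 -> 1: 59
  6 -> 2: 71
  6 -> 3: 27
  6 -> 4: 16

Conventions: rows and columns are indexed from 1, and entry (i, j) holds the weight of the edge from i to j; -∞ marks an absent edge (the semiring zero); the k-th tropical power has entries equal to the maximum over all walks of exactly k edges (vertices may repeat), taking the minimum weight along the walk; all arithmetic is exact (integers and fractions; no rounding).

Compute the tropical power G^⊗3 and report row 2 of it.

G^⊗2:
  [89, 71, 27, 21, 18, 18]
  [87, 76, 27, 76, 85, 85]
  [85, 71, 76, 74, 81, 76]
  [87, 71, 27, 74, 74, 74]
  [21, 18, -∞, 21, 89, 89]
  [71, 27, 71, 64, 71, 59]
G^⊗3:
  [71, 27, 71, 64, 89, 89]
  [85, 71, 76, 74, 87, 87]
  [81, 76, 71, 76, 85, 85]
  [74, 71, 71, 74, 87, 87]
  [89, 71, 27, 21, 21, 21]
  [71, 71, 27, 71, 71, 71]
Answer: row 2 of G^⊗3 = [85, 71, 76, 74, 87, 87]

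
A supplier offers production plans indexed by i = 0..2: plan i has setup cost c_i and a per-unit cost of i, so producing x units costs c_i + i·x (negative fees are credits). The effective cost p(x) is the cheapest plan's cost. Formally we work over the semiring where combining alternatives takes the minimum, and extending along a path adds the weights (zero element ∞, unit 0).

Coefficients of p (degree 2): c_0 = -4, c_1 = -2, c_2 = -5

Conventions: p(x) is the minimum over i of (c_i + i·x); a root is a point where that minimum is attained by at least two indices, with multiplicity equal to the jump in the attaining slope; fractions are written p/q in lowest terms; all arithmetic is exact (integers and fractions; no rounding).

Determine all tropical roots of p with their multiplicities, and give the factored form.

hull edge (i=0, c=-4) to (i=2, c=-5): slope -1/2, span 2
Factored form: p(x) = -5 ⊗ (x ⊕ 1/2) ⊗ (x ⊕ 1/2)
Answer: roots = 1/2 (mult 2)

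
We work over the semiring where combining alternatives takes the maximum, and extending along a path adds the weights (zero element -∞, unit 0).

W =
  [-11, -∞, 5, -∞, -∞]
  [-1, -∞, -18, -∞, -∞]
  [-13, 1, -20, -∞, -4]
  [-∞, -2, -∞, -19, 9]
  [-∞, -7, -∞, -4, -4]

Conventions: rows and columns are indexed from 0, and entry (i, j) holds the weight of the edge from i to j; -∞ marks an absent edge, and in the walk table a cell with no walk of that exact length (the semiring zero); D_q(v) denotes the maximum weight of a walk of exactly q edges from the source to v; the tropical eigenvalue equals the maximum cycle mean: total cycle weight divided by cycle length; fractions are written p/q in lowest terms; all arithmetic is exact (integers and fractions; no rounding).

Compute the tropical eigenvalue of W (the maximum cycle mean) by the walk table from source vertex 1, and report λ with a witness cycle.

q=0: [-∞, 0, -∞, -∞, -∞]
q=1: [-1, -∞, -18, -∞, -∞]
q=2: [-12, -17, 4, -∞, -22]
q=3: [-9, 5, -7, -26, 0]
q=4: [4, -6, -4, -4, -4]
q=5: [-7, -3, 9, -8, 5]
Optimal cycle mean attained by: cycle 3->4->3, total 9 + (-4), length 2.
Answer: λ = 5/2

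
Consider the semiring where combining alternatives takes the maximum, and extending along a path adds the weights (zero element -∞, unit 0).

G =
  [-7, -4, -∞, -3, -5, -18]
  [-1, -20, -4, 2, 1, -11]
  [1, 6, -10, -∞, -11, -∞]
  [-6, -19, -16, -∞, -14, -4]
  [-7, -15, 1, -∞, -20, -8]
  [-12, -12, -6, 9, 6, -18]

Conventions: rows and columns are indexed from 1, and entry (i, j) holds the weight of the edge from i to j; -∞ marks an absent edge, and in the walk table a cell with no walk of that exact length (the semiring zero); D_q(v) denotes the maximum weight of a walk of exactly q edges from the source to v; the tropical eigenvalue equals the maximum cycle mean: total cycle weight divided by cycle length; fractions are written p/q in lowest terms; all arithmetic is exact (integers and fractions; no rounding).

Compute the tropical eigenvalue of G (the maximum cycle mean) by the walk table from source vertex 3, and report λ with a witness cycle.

q=0: [-∞, -∞, 0, -∞, -∞, -∞]
q=1: [1, 6, -10, -∞, -11, -∞]
q=2: [5, -3, 2, 8, 7, -5]
q=3: [3, 8, 8, 4, 1, 4]
q=4: [9, 14, 4, 13, 10, 0]
q=5: [13, 10, 11, 16, 15, 9]
q=6: [12, 17, 16, 18, 15, 12]
Optimal cycle mean attained by: cycle 2->5->3->2, total 1 + 1 + 6, length 3.
Answer: λ = 8/3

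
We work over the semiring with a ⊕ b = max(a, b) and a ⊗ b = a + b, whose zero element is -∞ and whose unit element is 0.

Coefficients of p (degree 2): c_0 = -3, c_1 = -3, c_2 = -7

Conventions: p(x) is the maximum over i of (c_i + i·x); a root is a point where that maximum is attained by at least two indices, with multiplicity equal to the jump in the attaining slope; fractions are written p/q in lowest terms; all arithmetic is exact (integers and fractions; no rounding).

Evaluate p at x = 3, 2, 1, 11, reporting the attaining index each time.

p(3) = max(-3+0·3=-3, -3+1·3=0, -7+2·3=-1) = 0 (attained by i=1)
p(2) = max(-3+0·2=-3, -3+1·2=-1, -7+2·2=-3) = -1 (attained by i=1)
p(1) = max(-3+0·1=-3, -3+1·1=-2, -7+2·1=-5) = -2 (attained by i=1)
p(11) = max(-3+0·11=-3, -3+1·11=8, -7+2·11=15) = 15 (attained by i=2)
Answer: p(3) = 0; p(2) = -1; p(1) = -2; p(11) = 15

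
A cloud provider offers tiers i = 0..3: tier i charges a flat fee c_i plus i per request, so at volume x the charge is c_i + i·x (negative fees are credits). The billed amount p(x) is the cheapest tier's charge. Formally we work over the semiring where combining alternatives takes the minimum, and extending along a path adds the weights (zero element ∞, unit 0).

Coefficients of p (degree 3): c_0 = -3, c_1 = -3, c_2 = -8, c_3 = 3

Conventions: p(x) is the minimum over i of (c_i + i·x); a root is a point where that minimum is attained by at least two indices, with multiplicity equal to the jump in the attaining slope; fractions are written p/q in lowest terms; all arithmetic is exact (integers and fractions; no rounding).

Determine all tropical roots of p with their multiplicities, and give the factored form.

hull edge (i=0, c=-3) to (i=2, c=-8): slope -5/2, span 2
hull edge (i=2, c=-8) to (i=3, c=3): slope 11, span 1
Factored form: p(x) = 3 ⊗ (x ⊕ (-11)) ⊗ (x ⊕ 5/2) ⊗ (x ⊕ 5/2)
Answer: roots = -11 (mult 1), 5/2 (mult 2)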